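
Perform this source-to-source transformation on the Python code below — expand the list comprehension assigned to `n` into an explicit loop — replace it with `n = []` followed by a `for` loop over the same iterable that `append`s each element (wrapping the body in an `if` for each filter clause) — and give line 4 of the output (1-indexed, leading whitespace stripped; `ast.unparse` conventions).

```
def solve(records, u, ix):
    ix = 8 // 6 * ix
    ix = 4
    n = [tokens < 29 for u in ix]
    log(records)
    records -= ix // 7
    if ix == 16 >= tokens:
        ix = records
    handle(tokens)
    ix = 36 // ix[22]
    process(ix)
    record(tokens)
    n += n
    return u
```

Transformed code:
def solve(records, u, ix):
    ix = 8 // 6 * ix
    ix = 4
    n = []
    for u in ix:
        n.append(tokens < 29)
    log(records)
    records -= ix // 7
    if ix == 16 >= tokens:
        ix = records
    handle(tokens)
    ix = 36 // ix[22]
    process(ix)
    record(tokens)
    n += n
    return u

n = []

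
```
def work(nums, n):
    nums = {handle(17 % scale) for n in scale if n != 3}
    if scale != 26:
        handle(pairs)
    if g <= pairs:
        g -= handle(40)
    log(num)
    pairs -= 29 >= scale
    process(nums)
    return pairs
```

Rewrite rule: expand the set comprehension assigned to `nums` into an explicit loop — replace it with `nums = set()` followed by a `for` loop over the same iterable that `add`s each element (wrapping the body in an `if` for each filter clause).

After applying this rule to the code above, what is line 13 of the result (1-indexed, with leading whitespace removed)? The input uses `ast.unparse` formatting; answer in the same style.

return pairs

Transformed code:
def work(nums, n):
    nums = set()
    for n in scale:
        if n != 3:
            nums.add(handle(17 % scale))
    if scale != 26:
        handle(pairs)
    if g <= pairs:
        g -= handle(40)
    log(num)
    pairs -= 29 >= scale
    process(nums)
    return pairs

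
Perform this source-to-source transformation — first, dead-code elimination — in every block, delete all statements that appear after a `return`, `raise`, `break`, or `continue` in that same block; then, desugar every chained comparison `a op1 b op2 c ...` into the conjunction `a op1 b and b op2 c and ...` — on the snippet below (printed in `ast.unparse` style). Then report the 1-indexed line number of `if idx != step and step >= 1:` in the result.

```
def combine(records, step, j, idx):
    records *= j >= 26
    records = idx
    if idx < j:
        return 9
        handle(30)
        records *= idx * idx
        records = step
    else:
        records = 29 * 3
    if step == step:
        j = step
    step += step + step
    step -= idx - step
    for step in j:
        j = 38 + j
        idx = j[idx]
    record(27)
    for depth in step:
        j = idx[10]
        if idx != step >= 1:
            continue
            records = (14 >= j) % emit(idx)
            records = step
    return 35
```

18

Transformed code:
def combine(records, step, j, idx):
    records *= j >= 26
    records = idx
    if idx < j:
        return 9
    else:
        records = 29 * 3
    if step == step:
        j = step
    step += step + step
    step -= idx - step
    for step in j:
        j = 38 + j
        idx = j[idx]
    record(27)
    for depth in step:
        j = idx[10]
        if idx != step and step >= 1:
            continue
    return 35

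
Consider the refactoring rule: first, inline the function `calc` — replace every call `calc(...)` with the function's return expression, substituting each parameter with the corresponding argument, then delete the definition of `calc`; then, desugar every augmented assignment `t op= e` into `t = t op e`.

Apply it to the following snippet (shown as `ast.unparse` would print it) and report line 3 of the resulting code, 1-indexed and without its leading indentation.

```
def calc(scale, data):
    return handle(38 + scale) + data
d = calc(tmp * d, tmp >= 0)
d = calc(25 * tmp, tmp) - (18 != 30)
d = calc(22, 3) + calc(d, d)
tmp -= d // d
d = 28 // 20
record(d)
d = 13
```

d = handle(38 + 22) + 3 + (handle(38 + d) + d)

Transformed code:
d = handle(38 + tmp * d) + (tmp >= 0)
d = handle(38 + 25 * tmp) + tmp - (18 != 30)
d = handle(38 + 22) + 3 + (handle(38 + d) + d)
tmp = tmp - d // d
d = 28 // 20
record(d)
d = 13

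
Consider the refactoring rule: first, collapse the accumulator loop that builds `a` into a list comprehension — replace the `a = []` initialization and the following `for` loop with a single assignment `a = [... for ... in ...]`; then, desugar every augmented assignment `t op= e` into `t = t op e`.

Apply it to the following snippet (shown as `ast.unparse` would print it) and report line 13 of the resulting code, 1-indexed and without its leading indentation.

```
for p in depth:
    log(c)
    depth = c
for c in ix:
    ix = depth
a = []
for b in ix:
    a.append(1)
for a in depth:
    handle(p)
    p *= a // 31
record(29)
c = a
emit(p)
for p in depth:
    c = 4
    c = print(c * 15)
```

Transformed code:
for p in depth:
    log(c)
    depth = c
for c in ix:
    ix = depth
a = [1 for b in ix]
for a in depth:
    handle(p)
    p = p * (a // 31)
record(29)
c = a
emit(p)
for p in depth:
    c = 4
    c = print(c * 15)

for p in depth:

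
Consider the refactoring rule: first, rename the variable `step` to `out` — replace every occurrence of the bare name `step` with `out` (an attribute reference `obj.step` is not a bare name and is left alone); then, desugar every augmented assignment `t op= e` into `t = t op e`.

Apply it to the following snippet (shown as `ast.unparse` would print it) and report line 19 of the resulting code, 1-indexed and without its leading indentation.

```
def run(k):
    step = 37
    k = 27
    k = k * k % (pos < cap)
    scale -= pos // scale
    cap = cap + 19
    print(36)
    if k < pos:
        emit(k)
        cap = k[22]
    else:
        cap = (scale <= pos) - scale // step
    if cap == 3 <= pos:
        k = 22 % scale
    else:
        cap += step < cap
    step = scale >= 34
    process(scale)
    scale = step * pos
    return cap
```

scale = out * pos

Transformed code:
def run(k):
    out = 37
    k = 27
    k = k * k % (pos < cap)
    scale = scale - pos // scale
    cap = cap + 19
    print(36)
    if k < pos:
        emit(k)
        cap = k[22]
    else:
        cap = (scale <= pos) - scale // out
    if cap == 3 <= pos:
        k = 22 % scale
    else:
        cap = cap + (out < cap)
    out = scale >= 34
    process(scale)
    scale = out * pos
    return cap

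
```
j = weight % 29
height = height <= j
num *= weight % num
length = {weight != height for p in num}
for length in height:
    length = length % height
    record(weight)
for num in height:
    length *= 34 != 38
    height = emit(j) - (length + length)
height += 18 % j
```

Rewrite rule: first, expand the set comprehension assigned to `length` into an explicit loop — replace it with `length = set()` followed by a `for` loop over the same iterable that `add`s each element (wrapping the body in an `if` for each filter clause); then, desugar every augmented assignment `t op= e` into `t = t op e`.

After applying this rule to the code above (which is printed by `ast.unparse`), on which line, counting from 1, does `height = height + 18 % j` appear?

Transformed code:
j = weight % 29
height = height <= j
num = num * (weight % num)
length = set()
for p in num:
    length.add(weight != height)
for length in height:
    length = length % height
    record(weight)
for num in height:
    length = length * (34 != 38)
    height = emit(j) - (length + length)
height = height + 18 % j

13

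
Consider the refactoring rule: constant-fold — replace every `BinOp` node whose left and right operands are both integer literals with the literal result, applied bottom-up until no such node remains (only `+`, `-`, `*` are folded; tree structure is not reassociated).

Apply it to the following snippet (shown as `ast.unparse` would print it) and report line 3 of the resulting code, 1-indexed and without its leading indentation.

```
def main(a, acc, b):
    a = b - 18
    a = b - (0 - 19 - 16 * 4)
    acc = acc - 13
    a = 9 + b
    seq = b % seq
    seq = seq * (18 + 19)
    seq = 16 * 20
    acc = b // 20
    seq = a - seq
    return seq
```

a = b - -83

Transformed code:
def main(a, acc, b):
    a = b - 18
    a = b - -83
    acc = acc - 13
    a = 9 + b
    seq = b % seq
    seq = seq * 37
    seq = 320
    acc = b // 20
    seq = a - seq
    return seq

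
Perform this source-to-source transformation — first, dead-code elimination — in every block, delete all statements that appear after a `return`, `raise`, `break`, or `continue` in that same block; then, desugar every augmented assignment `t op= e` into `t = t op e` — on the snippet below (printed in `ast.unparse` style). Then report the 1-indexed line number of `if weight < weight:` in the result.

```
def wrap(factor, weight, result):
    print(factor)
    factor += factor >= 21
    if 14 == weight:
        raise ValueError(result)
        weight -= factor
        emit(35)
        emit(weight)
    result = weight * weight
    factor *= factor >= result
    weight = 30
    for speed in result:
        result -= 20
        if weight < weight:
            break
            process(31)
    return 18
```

11

Transformed code:
def wrap(factor, weight, result):
    print(factor)
    factor = factor + (factor >= 21)
    if 14 == weight:
        raise ValueError(result)
    result = weight * weight
    factor = factor * (factor >= result)
    weight = 30
    for speed in result:
        result = result - 20
        if weight < weight:
            break
    return 18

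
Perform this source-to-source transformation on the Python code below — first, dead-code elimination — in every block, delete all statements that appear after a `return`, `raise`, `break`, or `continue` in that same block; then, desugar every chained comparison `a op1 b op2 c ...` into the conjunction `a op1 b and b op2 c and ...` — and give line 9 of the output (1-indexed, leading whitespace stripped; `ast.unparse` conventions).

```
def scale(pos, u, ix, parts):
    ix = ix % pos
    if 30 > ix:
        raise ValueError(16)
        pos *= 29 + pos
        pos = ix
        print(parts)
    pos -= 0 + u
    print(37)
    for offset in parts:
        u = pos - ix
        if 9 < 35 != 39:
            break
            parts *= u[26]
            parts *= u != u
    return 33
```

Transformed code:
def scale(pos, u, ix, parts):
    ix = ix % pos
    if 30 > ix:
        raise ValueError(16)
    pos -= 0 + u
    print(37)
    for offset in parts:
        u = pos - ix
        if 9 < 35 and 35 != 39:
            break
    return 33

if 9 < 35 and 35 != 39:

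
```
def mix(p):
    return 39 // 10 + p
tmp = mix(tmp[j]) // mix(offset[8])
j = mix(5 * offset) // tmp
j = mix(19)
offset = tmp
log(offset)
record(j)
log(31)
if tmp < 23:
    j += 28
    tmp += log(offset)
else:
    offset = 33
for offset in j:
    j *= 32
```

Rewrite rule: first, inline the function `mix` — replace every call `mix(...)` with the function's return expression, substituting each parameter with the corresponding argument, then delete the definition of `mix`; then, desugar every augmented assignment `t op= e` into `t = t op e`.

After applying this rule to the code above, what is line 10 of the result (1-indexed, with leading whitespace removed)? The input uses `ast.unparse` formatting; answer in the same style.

Transformed code:
tmp = (39 // 10 + tmp[j]) // (39 // 10 + offset[8])
j = (39 // 10 + 5 * offset) // tmp
j = 39 // 10 + 19
offset = tmp
log(offset)
record(j)
log(31)
if tmp < 23:
    j = j + 28
    tmp = tmp + log(offset)
else:
    offset = 33
for offset in j:
    j = j * 32

tmp = tmp + log(offset)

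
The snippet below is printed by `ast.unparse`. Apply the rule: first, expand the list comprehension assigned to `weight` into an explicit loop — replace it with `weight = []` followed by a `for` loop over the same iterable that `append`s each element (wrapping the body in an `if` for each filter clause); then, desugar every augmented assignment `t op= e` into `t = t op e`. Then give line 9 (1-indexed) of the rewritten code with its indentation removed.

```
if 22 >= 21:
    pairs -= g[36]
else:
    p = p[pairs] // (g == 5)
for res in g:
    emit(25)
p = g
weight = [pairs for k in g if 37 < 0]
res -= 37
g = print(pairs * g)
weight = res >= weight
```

for k in g:

Transformed code:
if 22 >= 21:
    pairs = pairs - g[36]
else:
    p = p[pairs] // (g == 5)
for res in g:
    emit(25)
p = g
weight = []
for k in g:
    if 37 < 0:
        weight.append(pairs)
res = res - 37
g = print(pairs * g)
weight = res >= weight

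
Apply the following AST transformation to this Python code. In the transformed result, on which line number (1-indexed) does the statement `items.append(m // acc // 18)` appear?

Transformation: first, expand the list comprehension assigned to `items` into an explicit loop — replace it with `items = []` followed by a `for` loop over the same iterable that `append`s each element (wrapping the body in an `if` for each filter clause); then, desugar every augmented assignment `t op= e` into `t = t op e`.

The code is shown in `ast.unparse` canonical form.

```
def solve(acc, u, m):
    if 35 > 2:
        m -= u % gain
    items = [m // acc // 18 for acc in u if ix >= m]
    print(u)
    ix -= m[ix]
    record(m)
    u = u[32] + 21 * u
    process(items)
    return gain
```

7

Transformed code:
def solve(acc, u, m):
    if 35 > 2:
        m = m - u % gain
    items = []
    for acc in u:
        if ix >= m:
            items.append(m // acc // 18)
    print(u)
    ix = ix - m[ix]
    record(m)
    u = u[32] + 21 * u
    process(items)
    return gain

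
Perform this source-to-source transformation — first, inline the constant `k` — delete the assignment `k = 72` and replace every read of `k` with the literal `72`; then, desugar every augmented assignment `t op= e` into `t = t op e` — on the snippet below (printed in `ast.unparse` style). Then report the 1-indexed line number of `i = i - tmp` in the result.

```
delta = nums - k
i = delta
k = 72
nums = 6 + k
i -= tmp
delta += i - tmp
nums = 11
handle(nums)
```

Transformed code:
delta = nums - 72
i = delta
nums = 6 + 72
i = i - tmp
delta = delta + (i - tmp)
nums = 11
handle(nums)

4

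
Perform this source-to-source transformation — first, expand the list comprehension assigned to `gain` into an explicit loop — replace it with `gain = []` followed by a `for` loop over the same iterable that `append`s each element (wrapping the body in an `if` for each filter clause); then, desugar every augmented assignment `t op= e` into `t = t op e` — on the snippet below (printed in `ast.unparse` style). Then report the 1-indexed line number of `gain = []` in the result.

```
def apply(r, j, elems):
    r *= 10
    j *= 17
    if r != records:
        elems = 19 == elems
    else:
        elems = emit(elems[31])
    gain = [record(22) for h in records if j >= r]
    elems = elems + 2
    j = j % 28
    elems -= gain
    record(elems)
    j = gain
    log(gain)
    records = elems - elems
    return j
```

Transformed code:
def apply(r, j, elems):
    r = r * 10
    j = j * 17
    if r != records:
        elems = 19 == elems
    else:
        elems = emit(elems[31])
    gain = []
    for h in records:
        if j >= r:
            gain.append(record(22))
    elems = elems + 2
    j = j % 28
    elems = elems - gain
    record(elems)
    j = gain
    log(gain)
    records = elems - elems
    return j

8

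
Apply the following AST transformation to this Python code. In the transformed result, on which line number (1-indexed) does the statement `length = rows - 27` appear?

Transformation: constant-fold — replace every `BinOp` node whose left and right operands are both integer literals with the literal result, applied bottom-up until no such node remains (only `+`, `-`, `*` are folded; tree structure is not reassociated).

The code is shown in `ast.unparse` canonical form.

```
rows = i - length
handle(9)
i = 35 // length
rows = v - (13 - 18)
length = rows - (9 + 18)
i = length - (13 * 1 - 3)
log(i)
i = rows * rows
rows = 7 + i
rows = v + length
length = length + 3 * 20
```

Transformed code:
rows = i - length
handle(9)
i = 35 // length
rows = v - -5
length = rows - 27
i = length - 10
log(i)
i = rows * rows
rows = 7 + i
rows = v + length
length = length + 60

5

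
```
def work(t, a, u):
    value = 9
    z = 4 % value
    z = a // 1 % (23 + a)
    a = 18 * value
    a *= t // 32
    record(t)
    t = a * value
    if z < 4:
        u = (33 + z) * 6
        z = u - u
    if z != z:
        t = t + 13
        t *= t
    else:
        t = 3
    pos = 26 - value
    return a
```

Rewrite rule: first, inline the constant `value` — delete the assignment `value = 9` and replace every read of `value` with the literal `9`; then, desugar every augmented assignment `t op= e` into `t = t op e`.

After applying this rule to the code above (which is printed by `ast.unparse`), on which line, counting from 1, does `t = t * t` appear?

13

Transformed code:
def work(t, a, u):
    z = 4 % 9
    z = a // 1 % (23 + a)
    a = 18 * 9
    a = a * (t // 32)
    record(t)
    t = a * 9
    if z < 4:
        u = (33 + z) * 6
        z = u - u
    if z != z:
        t = t + 13
        t = t * t
    else:
        t = 3
    pos = 26 - 9
    return a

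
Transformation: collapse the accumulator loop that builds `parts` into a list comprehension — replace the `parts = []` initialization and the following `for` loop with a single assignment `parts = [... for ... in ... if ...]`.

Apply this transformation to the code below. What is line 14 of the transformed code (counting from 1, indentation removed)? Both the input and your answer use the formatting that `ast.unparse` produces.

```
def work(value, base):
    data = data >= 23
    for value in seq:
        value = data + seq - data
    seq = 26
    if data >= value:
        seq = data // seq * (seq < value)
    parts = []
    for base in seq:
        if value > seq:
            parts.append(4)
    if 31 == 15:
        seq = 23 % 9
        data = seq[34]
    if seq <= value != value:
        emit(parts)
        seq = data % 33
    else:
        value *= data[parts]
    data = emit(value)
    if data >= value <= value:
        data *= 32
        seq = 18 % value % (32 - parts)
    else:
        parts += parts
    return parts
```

seq = data % 33

Transformed code:
def work(value, base):
    data = data >= 23
    for value in seq:
        value = data + seq - data
    seq = 26
    if data >= value:
        seq = data // seq * (seq < value)
    parts = [4 for base in seq if value > seq]
    if 31 == 15:
        seq = 23 % 9
        data = seq[34]
    if seq <= value != value:
        emit(parts)
        seq = data % 33
    else:
        value *= data[parts]
    data = emit(value)
    if data >= value <= value:
        data *= 32
        seq = 18 % value % (32 - parts)
    else:
        parts += parts
    return parts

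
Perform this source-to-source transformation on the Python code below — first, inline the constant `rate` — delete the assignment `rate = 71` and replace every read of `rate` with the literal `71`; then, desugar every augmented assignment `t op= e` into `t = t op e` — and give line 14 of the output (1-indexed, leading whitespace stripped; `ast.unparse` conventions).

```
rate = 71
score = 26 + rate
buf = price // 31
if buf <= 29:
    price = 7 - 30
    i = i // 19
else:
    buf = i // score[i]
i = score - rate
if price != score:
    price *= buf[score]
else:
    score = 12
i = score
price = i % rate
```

Transformed code:
score = 26 + 71
buf = price // 31
if buf <= 29:
    price = 7 - 30
    i = i // 19
else:
    buf = i // score[i]
i = score - 71
if price != score:
    price = price * buf[score]
else:
    score = 12
i = score
price = i % 71

price = i % 71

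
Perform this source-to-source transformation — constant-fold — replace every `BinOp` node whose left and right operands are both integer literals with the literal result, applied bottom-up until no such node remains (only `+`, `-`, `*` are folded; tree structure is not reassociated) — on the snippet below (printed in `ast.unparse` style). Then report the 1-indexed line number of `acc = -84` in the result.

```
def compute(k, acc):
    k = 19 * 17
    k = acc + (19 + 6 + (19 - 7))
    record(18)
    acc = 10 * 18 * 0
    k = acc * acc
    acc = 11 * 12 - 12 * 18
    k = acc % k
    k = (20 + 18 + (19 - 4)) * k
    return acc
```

Transformed code:
def compute(k, acc):
    k = 323
    k = acc + 37
    record(18)
    acc = 0
    k = acc * acc
    acc = -84
    k = acc % k
    k = 53 * k
    return acc

7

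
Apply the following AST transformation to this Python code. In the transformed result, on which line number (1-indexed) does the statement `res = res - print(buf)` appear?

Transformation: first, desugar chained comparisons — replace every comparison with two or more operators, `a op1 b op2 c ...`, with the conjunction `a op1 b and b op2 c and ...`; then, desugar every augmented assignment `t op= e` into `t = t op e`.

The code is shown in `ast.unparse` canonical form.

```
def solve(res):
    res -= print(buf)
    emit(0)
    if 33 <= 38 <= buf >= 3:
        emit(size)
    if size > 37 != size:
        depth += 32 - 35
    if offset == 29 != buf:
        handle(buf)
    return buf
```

2

Transformed code:
def solve(res):
    res = res - print(buf)
    emit(0)
    if 33 <= 38 and 38 <= buf and (buf >= 3):
        emit(size)
    if size > 37 and 37 != size:
        depth = depth + (32 - 35)
    if offset == 29 and 29 != buf:
        handle(buf)
    return buf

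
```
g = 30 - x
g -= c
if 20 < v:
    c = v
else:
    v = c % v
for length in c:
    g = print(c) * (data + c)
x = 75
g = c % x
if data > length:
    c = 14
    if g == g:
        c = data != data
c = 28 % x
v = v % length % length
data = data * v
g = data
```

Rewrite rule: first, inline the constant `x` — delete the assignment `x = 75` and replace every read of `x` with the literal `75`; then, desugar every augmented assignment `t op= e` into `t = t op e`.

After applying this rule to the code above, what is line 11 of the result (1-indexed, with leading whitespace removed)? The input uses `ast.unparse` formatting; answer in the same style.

Transformed code:
g = 30 - 75
g = g - c
if 20 < v:
    c = v
else:
    v = c % v
for length in c:
    g = print(c) * (data + c)
g = c % 75
if data > length:
    c = 14
    if g == g:
        c = data != data
c = 28 % 75
v = v % length % length
data = data * v
g = data

c = 14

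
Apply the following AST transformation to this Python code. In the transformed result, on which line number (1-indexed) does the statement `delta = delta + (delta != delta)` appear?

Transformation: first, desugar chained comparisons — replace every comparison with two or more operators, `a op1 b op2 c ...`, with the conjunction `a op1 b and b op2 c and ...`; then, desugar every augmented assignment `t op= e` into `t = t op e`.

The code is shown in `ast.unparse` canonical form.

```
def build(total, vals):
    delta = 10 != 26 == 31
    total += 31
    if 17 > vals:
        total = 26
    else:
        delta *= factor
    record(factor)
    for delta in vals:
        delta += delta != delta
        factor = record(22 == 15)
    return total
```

Transformed code:
def build(total, vals):
    delta = 10 != 26 and 26 == 31
    total = total + 31
    if 17 > vals:
        total = 26
    else:
        delta = delta * factor
    record(factor)
    for delta in vals:
        delta = delta + (delta != delta)
        factor = record(22 == 15)
    return total

10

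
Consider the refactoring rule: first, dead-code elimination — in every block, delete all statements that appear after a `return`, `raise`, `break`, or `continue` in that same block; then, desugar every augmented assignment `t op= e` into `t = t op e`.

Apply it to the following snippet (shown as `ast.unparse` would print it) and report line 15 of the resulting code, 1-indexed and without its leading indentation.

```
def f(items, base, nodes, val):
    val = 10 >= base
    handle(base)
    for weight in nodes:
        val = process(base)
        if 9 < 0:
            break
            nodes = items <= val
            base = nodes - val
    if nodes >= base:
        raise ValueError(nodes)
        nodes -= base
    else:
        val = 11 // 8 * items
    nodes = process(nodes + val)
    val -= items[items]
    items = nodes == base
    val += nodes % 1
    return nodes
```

val = val + nodes % 1

Transformed code:
def f(items, base, nodes, val):
    val = 10 >= base
    handle(base)
    for weight in nodes:
        val = process(base)
        if 9 < 0:
            break
    if nodes >= base:
        raise ValueError(nodes)
    else:
        val = 11 // 8 * items
    nodes = process(nodes + val)
    val = val - items[items]
    items = nodes == base
    val = val + nodes % 1
    return nodes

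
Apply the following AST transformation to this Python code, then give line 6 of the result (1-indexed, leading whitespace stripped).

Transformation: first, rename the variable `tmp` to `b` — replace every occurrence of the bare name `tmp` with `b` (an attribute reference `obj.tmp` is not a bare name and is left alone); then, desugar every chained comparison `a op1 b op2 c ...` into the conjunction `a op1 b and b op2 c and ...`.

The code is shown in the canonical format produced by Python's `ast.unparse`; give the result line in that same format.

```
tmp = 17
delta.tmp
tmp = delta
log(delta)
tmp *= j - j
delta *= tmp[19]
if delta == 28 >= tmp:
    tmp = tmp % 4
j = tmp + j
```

Transformed code:
b = 17
delta.tmp
b = delta
log(delta)
b *= j - j
delta *= b[19]
if delta == 28 and 28 >= b:
    b = b % 4
j = b + j

delta *= b[19]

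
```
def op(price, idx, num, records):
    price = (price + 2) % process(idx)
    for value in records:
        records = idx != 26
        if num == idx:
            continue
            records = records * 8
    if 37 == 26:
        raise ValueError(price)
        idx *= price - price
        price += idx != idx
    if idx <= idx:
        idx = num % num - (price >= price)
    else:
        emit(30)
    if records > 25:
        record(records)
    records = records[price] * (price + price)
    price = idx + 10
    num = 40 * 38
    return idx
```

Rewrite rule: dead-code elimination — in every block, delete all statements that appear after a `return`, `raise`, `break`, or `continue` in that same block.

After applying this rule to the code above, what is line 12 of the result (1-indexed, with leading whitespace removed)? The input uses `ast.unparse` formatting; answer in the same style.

emit(30)

Transformed code:
def op(price, idx, num, records):
    price = (price + 2) % process(idx)
    for value in records:
        records = idx != 26
        if num == idx:
            continue
    if 37 == 26:
        raise ValueError(price)
    if idx <= idx:
        idx = num % num - (price >= price)
    else:
        emit(30)
    if records > 25:
        record(records)
    records = records[price] * (price + price)
    price = idx + 10
    num = 40 * 38
    return idx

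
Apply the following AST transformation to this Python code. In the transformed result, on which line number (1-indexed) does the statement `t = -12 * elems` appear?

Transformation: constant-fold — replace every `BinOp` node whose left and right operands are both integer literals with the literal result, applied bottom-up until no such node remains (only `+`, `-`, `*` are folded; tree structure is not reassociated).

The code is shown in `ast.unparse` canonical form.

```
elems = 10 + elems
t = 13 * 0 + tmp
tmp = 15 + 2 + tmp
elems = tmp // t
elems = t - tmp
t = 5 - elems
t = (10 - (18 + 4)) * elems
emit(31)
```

7

Transformed code:
elems = 10 + elems
t = 0 + tmp
tmp = 17 + tmp
elems = tmp // t
elems = t - tmp
t = 5 - elems
t = -12 * elems
emit(31)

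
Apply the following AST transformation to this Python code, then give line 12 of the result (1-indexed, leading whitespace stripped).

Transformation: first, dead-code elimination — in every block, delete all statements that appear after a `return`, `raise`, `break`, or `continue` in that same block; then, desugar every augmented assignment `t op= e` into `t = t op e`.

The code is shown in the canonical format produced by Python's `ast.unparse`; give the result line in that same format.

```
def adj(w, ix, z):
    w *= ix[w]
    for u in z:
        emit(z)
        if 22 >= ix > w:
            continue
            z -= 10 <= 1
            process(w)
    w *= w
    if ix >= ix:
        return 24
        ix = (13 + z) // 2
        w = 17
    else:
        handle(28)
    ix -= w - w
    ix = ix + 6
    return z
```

ix = ix - (w - w)

Transformed code:
def adj(w, ix, z):
    w = w * ix[w]
    for u in z:
        emit(z)
        if 22 >= ix > w:
            continue
    w = w * w
    if ix >= ix:
        return 24
    else:
        handle(28)
    ix = ix - (w - w)
    ix = ix + 6
    return z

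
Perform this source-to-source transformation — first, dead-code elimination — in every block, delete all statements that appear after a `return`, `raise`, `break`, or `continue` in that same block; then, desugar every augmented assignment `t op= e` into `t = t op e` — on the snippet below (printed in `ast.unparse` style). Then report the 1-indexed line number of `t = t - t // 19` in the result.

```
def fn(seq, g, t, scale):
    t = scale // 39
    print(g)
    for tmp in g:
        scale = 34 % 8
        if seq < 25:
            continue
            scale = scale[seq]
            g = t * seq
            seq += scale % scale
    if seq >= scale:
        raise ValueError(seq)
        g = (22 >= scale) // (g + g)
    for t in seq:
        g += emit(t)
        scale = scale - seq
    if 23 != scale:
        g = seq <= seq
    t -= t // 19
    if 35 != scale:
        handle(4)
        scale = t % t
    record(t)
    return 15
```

Transformed code:
def fn(seq, g, t, scale):
    t = scale // 39
    print(g)
    for tmp in g:
        scale = 34 % 8
        if seq < 25:
            continue
    if seq >= scale:
        raise ValueError(seq)
    for t in seq:
        g = g + emit(t)
        scale = scale - seq
    if 23 != scale:
        g = seq <= seq
    t = t - t // 19
    if 35 != scale:
        handle(4)
        scale = t % t
    record(t)
    return 15

15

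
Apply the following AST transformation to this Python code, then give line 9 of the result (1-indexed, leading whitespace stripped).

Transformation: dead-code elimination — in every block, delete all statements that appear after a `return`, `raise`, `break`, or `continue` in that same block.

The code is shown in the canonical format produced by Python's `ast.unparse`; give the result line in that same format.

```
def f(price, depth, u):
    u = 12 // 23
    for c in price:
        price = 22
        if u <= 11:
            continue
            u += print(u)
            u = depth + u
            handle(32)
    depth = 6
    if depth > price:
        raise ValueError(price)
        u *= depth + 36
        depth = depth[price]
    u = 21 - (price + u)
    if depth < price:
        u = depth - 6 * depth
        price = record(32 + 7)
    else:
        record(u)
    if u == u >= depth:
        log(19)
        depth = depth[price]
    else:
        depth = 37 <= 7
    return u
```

raise ValueError(price)

Transformed code:
def f(price, depth, u):
    u = 12 // 23
    for c in price:
        price = 22
        if u <= 11:
            continue
    depth = 6
    if depth > price:
        raise ValueError(price)
    u = 21 - (price + u)
    if depth < price:
        u = depth - 6 * depth
        price = record(32 + 7)
    else:
        record(u)
    if u == u >= depth:
        log(19)
        depth = depth[price]
    else:
        depth = 37 <= 7
    return u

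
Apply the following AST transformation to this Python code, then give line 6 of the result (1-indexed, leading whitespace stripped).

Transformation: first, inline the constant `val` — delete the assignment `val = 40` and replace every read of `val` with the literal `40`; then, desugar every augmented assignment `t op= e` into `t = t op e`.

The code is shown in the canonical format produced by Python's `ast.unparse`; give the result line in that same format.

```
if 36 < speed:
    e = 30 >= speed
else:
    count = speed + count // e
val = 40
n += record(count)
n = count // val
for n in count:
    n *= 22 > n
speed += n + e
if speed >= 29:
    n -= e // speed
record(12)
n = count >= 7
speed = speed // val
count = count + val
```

Transformed code:
if 36 < speed:
    e = 30 >= speed
else:
    count = speed + count // e
n = n + record(count)
n = count // 40
for n in count:
    n = n * (22 > n)
speed = speed + (n + e)
if speed >= 29:
    n = n - e // speed
record(12)
n = count >= 7
speed = speed // 40
count = count + 40

n = count // 40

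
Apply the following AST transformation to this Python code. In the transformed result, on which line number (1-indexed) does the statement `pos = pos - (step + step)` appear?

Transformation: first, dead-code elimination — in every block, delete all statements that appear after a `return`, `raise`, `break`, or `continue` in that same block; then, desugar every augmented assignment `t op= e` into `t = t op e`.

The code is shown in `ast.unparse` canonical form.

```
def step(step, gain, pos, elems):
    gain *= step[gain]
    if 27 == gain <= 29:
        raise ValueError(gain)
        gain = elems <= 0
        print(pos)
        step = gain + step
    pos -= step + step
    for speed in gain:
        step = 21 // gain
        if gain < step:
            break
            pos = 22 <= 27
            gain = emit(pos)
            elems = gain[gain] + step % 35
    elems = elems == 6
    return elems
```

Transformed code:
def step(step, gain, pos, elems):
    gain = gain * step[gain]
    if 27 == gain <= 29:
        raise ValueError(gain)
    pos = pos - (step + step)
    for speed in gain:
        step = 21 // gain
        if gain < step:
            break
    elems = elems == 6
    return elems

5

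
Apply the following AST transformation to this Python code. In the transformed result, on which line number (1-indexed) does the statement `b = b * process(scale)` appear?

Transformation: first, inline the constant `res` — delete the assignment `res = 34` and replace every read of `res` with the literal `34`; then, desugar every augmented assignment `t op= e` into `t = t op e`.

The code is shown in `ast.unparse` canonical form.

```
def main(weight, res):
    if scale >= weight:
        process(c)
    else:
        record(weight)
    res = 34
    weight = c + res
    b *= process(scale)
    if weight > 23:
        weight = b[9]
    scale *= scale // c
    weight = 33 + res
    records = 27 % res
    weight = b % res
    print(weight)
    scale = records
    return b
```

Transformed code:
def main(weight, res):
    if scale >= weight:
        process(c)
    else:
        record(weight)
    weight = c + 34
    b = b * process(scale)
    if weight > 23:
        weight = b[9]
    scale = scale * (scale // c)
    weight = 33 + 34
    records = 27 % 34
    weight = b % 34
    print(weight)
    scale = records
    return b

7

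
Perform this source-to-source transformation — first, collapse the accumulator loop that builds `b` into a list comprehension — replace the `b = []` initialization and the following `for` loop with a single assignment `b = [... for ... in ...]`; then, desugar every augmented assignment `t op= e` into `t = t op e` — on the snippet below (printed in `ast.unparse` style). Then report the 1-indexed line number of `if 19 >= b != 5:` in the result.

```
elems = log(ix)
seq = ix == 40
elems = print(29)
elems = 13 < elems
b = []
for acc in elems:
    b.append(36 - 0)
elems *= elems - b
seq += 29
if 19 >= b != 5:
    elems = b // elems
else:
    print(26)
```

8

Transformed code:
elems = log(ix)
seq = ix == 40
elems = print(29)
elems = 13 < elems
b = [36 - 0 for acc in elems]
elems = elems * (elems - b)
seq = seq + 29
if 19 >= b != 5:
    elems = b // elems
else:
    print(26)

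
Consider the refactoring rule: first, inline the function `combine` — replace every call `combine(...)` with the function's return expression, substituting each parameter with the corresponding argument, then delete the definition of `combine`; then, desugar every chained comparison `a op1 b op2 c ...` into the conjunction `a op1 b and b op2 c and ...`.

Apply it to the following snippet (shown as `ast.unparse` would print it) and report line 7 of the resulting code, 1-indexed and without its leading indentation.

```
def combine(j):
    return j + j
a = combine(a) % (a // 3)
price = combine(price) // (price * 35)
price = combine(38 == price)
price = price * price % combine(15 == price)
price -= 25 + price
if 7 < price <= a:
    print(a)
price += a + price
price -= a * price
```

print(a)

Transformed code:
a = (a + a) % (a // 3)
price = (price + price) // (price * 35)
price = (38 == price) + (38 == price)
price = price * price % ((15 == price) + (15 == price))
price -= 25 + price
if 7 < price and price <= a:
    print(a)
price += a + price
price -= a * price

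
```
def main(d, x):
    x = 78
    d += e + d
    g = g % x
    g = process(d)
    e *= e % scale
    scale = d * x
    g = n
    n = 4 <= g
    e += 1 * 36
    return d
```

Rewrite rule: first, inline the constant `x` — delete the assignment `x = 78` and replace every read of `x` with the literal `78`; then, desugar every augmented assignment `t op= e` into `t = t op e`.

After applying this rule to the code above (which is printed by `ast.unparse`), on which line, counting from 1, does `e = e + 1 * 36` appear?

9

Transformed code:
def main(d, x):
    d = d + (e + d)
    g = g % 78
    g = process(d)
    e = e * (e % scale)
    scale = d * 78
    g = n
    n = 4 <= g
    e = e + 1 * 36
    return d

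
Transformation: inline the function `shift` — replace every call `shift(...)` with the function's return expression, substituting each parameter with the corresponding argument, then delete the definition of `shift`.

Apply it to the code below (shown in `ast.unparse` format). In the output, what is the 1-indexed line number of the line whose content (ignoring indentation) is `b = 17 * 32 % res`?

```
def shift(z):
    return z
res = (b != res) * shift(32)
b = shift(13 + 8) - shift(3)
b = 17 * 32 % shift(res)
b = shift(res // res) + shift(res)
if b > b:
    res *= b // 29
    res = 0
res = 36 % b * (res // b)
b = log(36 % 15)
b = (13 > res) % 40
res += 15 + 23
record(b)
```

Transformed code:
res = (b != res) * 32
b = 13 + 8 - 3
b = 17 * 32 % res
b = res // res + res
if b > b:
    res *= b // 29
    res = 0
res = 36 % b * (res // b)
b = log(36 % 15)
b = (13 > res) % 40
res += 15 + 23
record(b)

3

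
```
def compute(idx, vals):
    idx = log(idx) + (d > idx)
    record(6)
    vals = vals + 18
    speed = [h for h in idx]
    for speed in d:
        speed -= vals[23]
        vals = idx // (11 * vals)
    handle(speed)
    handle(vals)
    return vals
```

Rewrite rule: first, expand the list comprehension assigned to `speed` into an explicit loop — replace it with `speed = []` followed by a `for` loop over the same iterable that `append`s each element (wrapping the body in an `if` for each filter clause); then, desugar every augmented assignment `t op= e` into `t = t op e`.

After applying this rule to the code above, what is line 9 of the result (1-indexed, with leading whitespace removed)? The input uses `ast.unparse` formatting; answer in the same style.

speed = speed - vals[23]

Transformed code:
def compute(idx, vals):
    idx = log(idx) + (d > idx)
    record(6)
    vals = vals + 18
    speed = []
    for h in idx:
        speed.append(h)
    for speed in d:
        speed = speed - vals[23]
        vals = idx // (11 * vals)
    handle(speed)
    handle(vals)
    return vals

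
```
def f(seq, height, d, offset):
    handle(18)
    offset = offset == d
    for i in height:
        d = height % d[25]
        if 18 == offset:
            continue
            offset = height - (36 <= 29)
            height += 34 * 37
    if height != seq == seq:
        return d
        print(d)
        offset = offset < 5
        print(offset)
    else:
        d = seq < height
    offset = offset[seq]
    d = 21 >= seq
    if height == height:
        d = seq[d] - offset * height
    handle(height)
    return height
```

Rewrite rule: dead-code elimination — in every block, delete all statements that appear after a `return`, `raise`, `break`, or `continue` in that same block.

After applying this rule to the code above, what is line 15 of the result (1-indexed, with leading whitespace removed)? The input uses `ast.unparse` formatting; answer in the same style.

Transformed code:
def f(seq, height, d, offset):
    handle(18)
    offset = offset == d
    for i in height:
        d = height % d[25]
        if 18 == offset:
            continue
    if height != seq == seq:
        return d
    else:
        d = seq < height
    offset = offset[seq]
    d = 21 >= seq
    if height == height:
        d = seq[d] - offset * height
    handle(height)
    return height

d = seq[d] - offset * height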